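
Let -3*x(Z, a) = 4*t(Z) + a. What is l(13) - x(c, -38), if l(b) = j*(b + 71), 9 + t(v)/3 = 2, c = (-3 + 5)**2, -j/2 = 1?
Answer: -626/3 ≈ -208.67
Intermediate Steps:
j = -2 (j = -2*1 = -2)
c = 4 (c = 2**2 = 4)
t(v) = -21 (t(v) = -27 + 3*2 = -27 + 6 = -21)
x(Z, a) = 28 - a/3 (x(Z, a) = -(4*(-21) + a)/3 = -(-84 + a)/3 = 28 - a/3)
l(b) = -142 - 2*b (l(b) = -2*(b + 71) = -2*(71 + b) = -142 - 2*b)
l(13) - x(c, -38) = (-142 - 2*13) - (28 - 1/3*(-38)) = (-142 - 26) - (28 + 38/3) = -168 - 1*122/3 = -168 - 122/3 = -626/3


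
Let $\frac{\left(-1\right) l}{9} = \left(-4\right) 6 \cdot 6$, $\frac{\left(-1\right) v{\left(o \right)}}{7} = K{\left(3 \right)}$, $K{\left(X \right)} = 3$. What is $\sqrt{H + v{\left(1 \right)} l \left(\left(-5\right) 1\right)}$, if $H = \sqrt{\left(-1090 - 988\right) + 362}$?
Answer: $\sqrt{136080 + 2 i \sqrt{429}} \approx 368.89 + 0.056 i$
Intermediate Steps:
$v{\left(o \right)} = -21$ ($v{\left(o \right)} = \left(-7\right) 3 = -21$)
$l = 1296$ ($l = - 9 \left(-4\right) 6 \cdot 6 = - 9 \left(\left(-24\right) 6\right) = \left(-9\right) \left(-144\right) = 1296$)
$H = 2 i \sqrt{429}$ ($H = \sqrt{\left(-1090 - 988\right) + 362} = \sqrt{-2078 + 362} = \sqrt{-1716} = 2 i \sqrt{429} \approx 41.425 i$)
$\sqrt{H + v{\left(1 \right)} l \left(\left(-5\right) 1\right)} = \sqrt{2 i \sqrt{429} + \left(-21\right) 1296 \left(\left(-5\right) 1\right)} = \sqrt{2 i \sqrt{429} - -136080} = \sqrt{2 i \sqrt{429} + 136080} = \sqrt{136080 + 2 i \sqrt{429}}$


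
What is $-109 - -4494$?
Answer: $4385$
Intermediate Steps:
$-109 - -4494 = -109 + 4494 = 4385$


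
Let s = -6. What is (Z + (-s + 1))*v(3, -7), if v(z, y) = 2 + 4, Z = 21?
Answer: 168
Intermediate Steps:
v(z, y) = 6
(Z + (-s + 1))*v(3, -7) = (21 + (-1*(-6) + 1))*6 = (21 + (6 + 1))*6 = (21 + 7)*6 = 28*6 = 168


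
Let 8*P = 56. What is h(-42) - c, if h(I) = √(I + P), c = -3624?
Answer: 3624 + I*√35 ≈ 3624.0 + 5.9161*I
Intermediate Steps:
P = 7 (P = (⅛)*56 = 7)
h(I) = √(7 + I) (h(I) = √(I + 7) = √(7 + I))
h(-42) - c = √(7 - 42) - 1*(-3624) = √(-35) + 3624 = I*√35 + 3624 = 3624 + I*√35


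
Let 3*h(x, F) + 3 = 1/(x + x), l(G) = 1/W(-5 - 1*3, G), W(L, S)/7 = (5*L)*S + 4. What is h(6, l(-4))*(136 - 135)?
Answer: -35/36 ≈ -0.97222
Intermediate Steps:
W(L, S) = 28 + 35*L*S (W(L, S) = 7*((5*L)*S + 4) = 7*(5*L*S + 4) = 7*(4 + 5*L*S) = 28 + 35*L*S)
l(G) = 1/(28 - 280*G) (l(G) = 1/(28 + 35*(-5 - 1*3)*G) = 1/(28 + 35*(-5 - 3)*G) = 1/(28 + 35*(-8)*G) = 1/(28 - 280*G))
h(x, F) = -1 + 1/(6*x) (h(x, F) = -1 + 1/(3*(x + x)) = -1 + 1/(3*((2*x))) = -1 + (1/(2*x))/3 = -1 + 1/(6*x))
h(6, l(-4))*(136 - 135) = ((1/6 - 1*6)/6)*(136 - 135) = ((1/6 - 6)/6)*1 = ((1/6)*(-35/6))*1 = -35/36*1 = -35/36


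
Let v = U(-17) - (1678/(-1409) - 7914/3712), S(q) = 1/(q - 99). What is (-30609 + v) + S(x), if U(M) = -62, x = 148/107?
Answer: -837680558272463/27314761280 ≈ -30668.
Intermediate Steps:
x = 148/107 (x = 148*(1/107) = 148/107 ≈ 1.3832)
S(q) = 1/(-99 + q)
v = -153446667/2615104 (v = -62 - (1678/(-1409) - 7914/3712) = -62 - (1678*(-1/1409) - 7914*1/3712) = -62 - (-1678/1409 - 3957/1856) = -62 - 1*(-8689781/2615104) = -62 + 8689781/2615104 = -153446667/2615104 ≈ -58.677)
(-30609 + v) + S(x) = (-30609 - 153446667/2615104) + 1/(-99 + 148/107) = -80199165003/2615104 + 1/(-10445/107) = -80199165003/2615104 - 107/10445 = -837680558272463/27314761280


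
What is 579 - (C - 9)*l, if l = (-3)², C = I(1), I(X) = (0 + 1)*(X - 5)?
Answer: 696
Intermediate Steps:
I(X) = -5 + X (I(X) = 1*(-5 + X) = -5 + X)
C = -4 (C = -5 + 1 = -4)
l = 9
579 - (C - 9)*l = 579 - (-4 - 9)*9 = 579 - (-13)*9 = 579 - 1*(-117) = 579 + 117 = 696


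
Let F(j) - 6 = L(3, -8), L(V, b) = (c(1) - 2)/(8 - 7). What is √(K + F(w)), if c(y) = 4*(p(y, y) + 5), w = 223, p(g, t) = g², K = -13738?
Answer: I*√13710 ≈ 117.09*I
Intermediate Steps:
c(y) = 20 + 4*y² (c(y) = 4*(y² + 5) = 4*(5 + y²) = 20 + 4*y²)
L(V, b) = 22 (L(V, b) = ((20 + 4*1²) - 2)/(8 - 7) = ((20 + 4*1) - 2)/1 = ((20 + 4) - 2)*1 = (24 - 2)*1 = 22*1 = 22)
F(j) = 28 (F(j) = 6 + 22 = 28)
√(K + F(w)) = √(-13738 + 28) = √(-13710) = I*√13710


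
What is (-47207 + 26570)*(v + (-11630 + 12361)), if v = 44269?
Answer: -928665000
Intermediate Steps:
(-47207 + 26570)*(v + (-11630 + 12361)) = (-47207 + 26570)*(44269 + (-11630 + 12361)) = -20637*(44269 + 731) = -20637*45000 = -928665000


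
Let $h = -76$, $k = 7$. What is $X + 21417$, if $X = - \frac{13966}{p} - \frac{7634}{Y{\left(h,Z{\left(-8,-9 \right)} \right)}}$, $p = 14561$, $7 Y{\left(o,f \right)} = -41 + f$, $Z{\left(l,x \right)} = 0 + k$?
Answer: $\frac{5690317866}{247537} \approx 22988.0$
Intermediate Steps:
$Z{\left(l,x \right)} = 7$ ($Z{\left(l,x \right)} = 0 + 7 = 7$)
$Y{\left(o,f \right)} = - \frac{41}{7} + \frac{f}{7}$ ($Y{\left(o,f \right)} = \frac{-41 + f}{7} = - \frac{41}{7} + \frac{f}{7}$)
$X = \frac{388817937}{247537}$ ($X = - \frac{13966}{14561} - \frac{7634}{- \frac{41}{7} + \frac{1}{7} \cdot 7} = \left(-13966\right) \frac{1}{14561} - \frac{7634}{- \frac{41}{7} + 1} = - \frac{13966}{14561} - \frac{7634}{- \frac{34}{7}} = - \frac{13966}{14561} - - \frac{26719}{17} = - \frac{13966}{14561} + \frac{26719}{17} = \frac{388817937}{247537} \approx 1570.7$)
$X + 21417 = \frac{388817937}{247537} + 21417 = \frac{5690317866}{247537}$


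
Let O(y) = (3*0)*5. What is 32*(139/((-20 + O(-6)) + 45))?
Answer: 4448/25 ≈ 177.92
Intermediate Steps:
O(y) = 0 (O(y) = 0*5 = 0)
32*(139/((-20 + O(-6)) + 45)) = 32*(139/((-20 + 0) + 45)) = 32*(139/(-20 + 45)) = 32*(139/25) = 4448/25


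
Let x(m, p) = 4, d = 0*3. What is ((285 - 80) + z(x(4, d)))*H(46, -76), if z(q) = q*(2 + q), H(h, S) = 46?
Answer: 10534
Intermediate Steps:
d = 0
((285 - 80) + z(x(4, d)))*H(46, -76) = ((285 - 80) + 4*(2 + 4))*46 = (205 + 4*6)*46 = (205 + 24)*46 = 229*46 = 10534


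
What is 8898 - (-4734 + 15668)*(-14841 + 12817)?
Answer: 22139314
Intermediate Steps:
8898 - (-4734 + 15668)*(-14841 + 12817) = 8898 - 10934*(-2024) = 8898 - 1*(-22130416) = 8898 + 22130416 = 22139314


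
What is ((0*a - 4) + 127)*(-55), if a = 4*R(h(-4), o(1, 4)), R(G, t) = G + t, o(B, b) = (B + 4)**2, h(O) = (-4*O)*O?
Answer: -6765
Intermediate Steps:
h(O) = -4*O**2
o(B, b) = (4 + B)**2
a = -156 (a = 4*(-4*(-4)**2 + (4 + 1)**2) = 4*(-4*16 + 5**2) = 4*(-64 + 25) = 4*(-39) = -156)
((0*a - 4) + 127)*(-55) = ((0*(-156) - 4) + 127)*(-55) = ((0 - 4) + 127)*(-55) = (-4 + 127)*(-55) = 123*(-55) = -6765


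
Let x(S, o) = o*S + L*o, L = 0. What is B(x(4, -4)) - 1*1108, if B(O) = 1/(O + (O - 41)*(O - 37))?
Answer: -3329539/3005 ≈ -1108.0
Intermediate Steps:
x(S, o) = S*o (x(S, o) = o*S + 0*o = S*o + 0 = S*o)
B(O) = 1/(O + (-41 + O)*(-37 + O))
B(x(4, -4)) - 1*1108 = 1/(1517 + (4*(-4))² - 308*(-4)) - 1*1108 = 1/(1517 + (-16)² - 77*(-16)) - 1108 = 1/(1517 + 256 + 1232) - 1108 = 1/3005 - 1108 = -3329539/3005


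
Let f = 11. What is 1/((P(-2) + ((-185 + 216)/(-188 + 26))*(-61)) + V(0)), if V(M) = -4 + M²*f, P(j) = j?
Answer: 162/919 ≈ 0.17628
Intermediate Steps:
V(M) = -4 + 11*M² (V(M) = -4 + M²*11 = -4 + 11*M²)
1/((P(-2) + ((-185 + 216)/(-188 + 26))*(-61)) + V(0)) = 1/((-2 + ((-185 + 216)/(-188 + 26))*(-61)) + (-4 + 11*0²)) = 1/((-2 + (31/(-162))*(-61)) + (-4 + 11*0)) = 1/((-2 + (31*(-1/162))*(-61)) + (-4 + 0)) = 1/((-2 - 31/162*(-61)) - 4) = 1/((-2 + 1891/162) - 4) = 1/(1567/162 - 4) = 1/(919/162) = 162/919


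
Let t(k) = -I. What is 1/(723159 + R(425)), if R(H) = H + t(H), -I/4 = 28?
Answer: 1/723696 ≈ 1.3818e-6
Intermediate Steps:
I = -112 (I = -4*28 = -112)
t(k) = 112 (t(k) = -1*(-112) = 112)
R(H) = 112 + H (R(H) = H + 112 = 112 + H)
1/(723159 + R(425)) = 1/(723159 + (112 + 425)) = 1/(723159 + 537) = 1/723696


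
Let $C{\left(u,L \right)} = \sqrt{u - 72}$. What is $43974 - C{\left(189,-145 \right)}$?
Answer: $43974 - 3 \sqrt{13} \approx 43963.0$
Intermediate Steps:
$C{\left(u,L \right)} = \sqrt{-72 + u}$
$43974 - C{\left(189,-145 \right)} = 43974 - \sqrt{-72 + 189} = 43974 - \sqrt{117} = 43974 - 3 \sqrt{13}$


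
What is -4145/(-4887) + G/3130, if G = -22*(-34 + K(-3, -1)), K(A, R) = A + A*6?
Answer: 1888712/1529631 ≈ 1.2348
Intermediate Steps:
K(A, R) = 7*A (K(A, R) = A + 6*A = 7*A)
G = 1210 (G = -22*(-34 + 7*(-3)) = -22*(-34 - 21) = -22*(-55) = 1210)
-4145/(-4887) + G/3130 = -4145/(-4887) + 1210/3130 = -4145*(-1/4887) + 1210*(1/3130) = 4145/4887 + 121/313 = 1888712/1529631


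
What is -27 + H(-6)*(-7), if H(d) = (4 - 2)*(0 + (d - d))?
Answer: -27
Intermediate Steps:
H(d) = 0 (H(d) = 2*(0 + 0) = 2*0 = 0)
-27 + H(-6)*(-7) = -27 + 0*(-7) = -27 + 0 = -27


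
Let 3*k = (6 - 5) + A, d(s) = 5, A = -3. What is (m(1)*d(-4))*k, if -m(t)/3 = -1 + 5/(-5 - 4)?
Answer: -140/9 ≈ -15.556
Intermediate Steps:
k = -2/3 (k = ((6 - 5) - 3)/3 = (1 - 3)/3 = (1/3)*(-2) = -2/3 ≈ -0.66667)
m(t) = 14/3 (m(t) = -3*(-1 + 5/(-5 - 4)) = -3*(-1 + 5/(-9)) = -3*(-1 + 5*(-1/9)) = -3*(-1 - 5/9) = -3*(-14/9) = 14/3)
(m(1)*d(-4))*k = ((14/3)*5)*(-2/3) = (70/3)*(-2/3) = -140/9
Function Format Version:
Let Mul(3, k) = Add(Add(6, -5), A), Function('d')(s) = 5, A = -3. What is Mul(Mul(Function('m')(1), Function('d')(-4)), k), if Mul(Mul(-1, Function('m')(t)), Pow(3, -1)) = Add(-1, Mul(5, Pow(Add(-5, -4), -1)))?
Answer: Rational(-140, 9) ≈ -15.556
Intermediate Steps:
k = Rational(-2, 3) (k = Mul(Rational(1, 3), Add(Add(6, -5), -3)) = Mul(Rational(1, 3), Add(1, -3)) = Mul(Rational(1, 3), -2) = Rational(-2, 3) ≈ -0.66667)
Function('m')(t) = Rational(14, 3) (Function('m')(t) = Mul(-3, Add(-1, Mul(5, Pow(Add(-5, -4), -1)))) = Mul(-3, Add(-1, Mul(5, Pow(-9, -1)))) = Mul(-3, Add(-1, Mul(5, Rational(-1, 9)))) = Mul(-3, Add(-1, Rational(-5, 9))) = Mul(-3, Rational(-14, 9)) = Rational(14, 3))
Mul(Mul(Function('m')(1), Function('d')(-4)), k) = Mul(Mul(Rational(14, 3), 5), Rational(-2, 3)) = Mul(Rational(70, 3), Rational(-2, 3)) = Rational(-140, 9)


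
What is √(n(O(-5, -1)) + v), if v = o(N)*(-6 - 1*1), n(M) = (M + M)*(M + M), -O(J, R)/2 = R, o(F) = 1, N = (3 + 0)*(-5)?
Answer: 3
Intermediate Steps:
N = -15 (N = 3*(-5) = -15)
O(J, R) = -2*R
n(M) = 4*M² (n(M) = (2*M)*(2*M) = 4*M²)
v = -7 (v = 1*(-6 - 1*1) = 1*(-6 - 1) = 1*(-7) = -7)
√(n(O(-5, -1)) + v) = √(4*(-2*(-1))² - 7) = √(4*2² - 7) = √(4*4 - 7) = √(16 - 7) = √9 = 3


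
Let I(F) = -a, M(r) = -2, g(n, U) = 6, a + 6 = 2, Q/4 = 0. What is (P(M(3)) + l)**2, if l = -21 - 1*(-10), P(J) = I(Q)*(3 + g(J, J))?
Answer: 625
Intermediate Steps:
Q = 0 (Q = 4*0 = 0)
a = -4 (a = -6 + 2 = -4)
I(F) = 4 (I(F) = -1*(-4) = 4)
P(J) = 36 (P(J) = 4*(3 + 6) = 4*9 = 36)
l = -11 (l = -21 + 10 = -11)
(P(M(3)) + l)**2 = (36 - 11)**2 = 25**2 = 625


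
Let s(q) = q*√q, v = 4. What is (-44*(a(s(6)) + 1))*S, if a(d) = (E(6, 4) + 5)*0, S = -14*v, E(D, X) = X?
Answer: 2464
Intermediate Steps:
s(q) = q^(3/2)
S = -56 (S = -14*4 = -56)
a(d) = 0 (a(d) = (4 + 5)*0 = 9*0 = 0)
(-44*(a(s(6)) + 1))*S = -44*(0 + 1)*(-56) = -44*1*(-56) = -44*(-56) = 2464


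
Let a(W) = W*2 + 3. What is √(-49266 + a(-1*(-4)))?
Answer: I*√49255 ≈ 221.93*I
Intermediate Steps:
a(W) = 3 + 2*W (a(W) = 2*W + 3 = 3 + 2*W)
√(-49266 + a(-1*(-4))) = √(-49266 + (3 + 2*(-1*(-4)))) = √(-49266 + (3 + 2*4)) = √(-49266 + (3 + 8)) = √(-49266 + 11) = √(-49255) = I*√49255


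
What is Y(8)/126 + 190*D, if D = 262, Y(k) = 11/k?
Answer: 50178251/1008 ≈ 49780.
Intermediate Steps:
Y(8)/126 + 190*D = (11/8)/126 + 190*262 = (11*(1/8))*(1/126) + 49780 = (11/8)*(1/126) + 49780 = 11/1008 + 49780 = 50178251/1008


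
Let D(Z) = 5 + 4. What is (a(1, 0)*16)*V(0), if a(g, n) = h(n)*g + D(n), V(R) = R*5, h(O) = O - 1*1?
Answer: 0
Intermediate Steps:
h(O) = -1 + O (h(O) = O - 1 = -1 + O)
V(R) = 5*R
D(Z) = 9
a(g, n) = 9 + g*(-1 + n) (a(g, n) = (-1 + n)*g + 9 = g*(-1 + n) + 9 = 9 + g*(-1 + n))
(a(1, 0)*16)*V(0) = ((9 + 1*(-1 + 0))*16)*(5*0) = ((9 + 1*(-1))*16)*0 = ((9 - 1)*16)*0 = (8*16)*0 = 128*0 = 0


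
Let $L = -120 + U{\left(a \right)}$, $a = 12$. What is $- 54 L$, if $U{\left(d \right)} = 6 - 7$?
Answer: $6534$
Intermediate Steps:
$U{\left(d \right)} = -1$ ($U{\left(d \right)} = 6 - 7 = -1$)
$L = -121$ ($L = -120 - 1 = -121$)
$- 54 L = \left(-54\right) \left(-121\right) = 6534$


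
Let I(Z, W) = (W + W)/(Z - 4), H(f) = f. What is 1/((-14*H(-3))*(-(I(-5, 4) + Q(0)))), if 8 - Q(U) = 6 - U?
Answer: -3/140 ≈ -0.021429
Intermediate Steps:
Q(U) = 2 + U (Q(U) = 8 - (6 - U) = 8 + (-6 + U) = 2 + U)
I(Z, W) = 2*W/(-4 + Z) (I(Z, W) = (2*W)/(-4 + Z) = 2*W/(-4 + Z))
1/((-14*H(-3))*(-(I(-5, 4) + Q(0)))) = 1/((-14*(-3))*(-(2*4/(-4 - 5) + (2 + 0)))) = 1/(42*(-(2*4/(-9) + 2))) = 1/(42*(-(2*4*(-⅑) + 2))) = 1/(42*(-(-8/9 + 2))) = 1/(42*(-1*10/9)) = 1/(42*(-10/9)) = 1/(-140/3) = -3/140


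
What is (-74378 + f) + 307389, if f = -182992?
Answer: 50019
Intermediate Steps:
(-74378 + f) + 307389 = (-74378 - 182992) + 307389 = -257370 + 307389 = 50019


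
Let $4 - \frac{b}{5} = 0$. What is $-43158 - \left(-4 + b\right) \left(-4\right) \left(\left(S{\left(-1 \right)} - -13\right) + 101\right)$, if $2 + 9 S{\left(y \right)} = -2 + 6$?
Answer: $- \frac{322630}{9} \approx -35848.0$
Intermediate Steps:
$S{\left(y \right)} = \frac{2}{9}$ ($S{\left(y \right)} = - \frac{2}{9} + \frac{-2 + 6}{9} = - \frac{2}{9} + \frac{1}{9} \cdot 4 = - \frac{2}{9} + \frac{4}{9} = \frac{2}{9}$)
$b = 20$ ($b = 20 - 0 = 20 + 0 = 20$)
$-43158 - \left(-4 + b\right) \left(-4\right) \left(\left(S{\left(-1 \right)} - -13\right) + 101\right) = -43158 - \left(-4 + 20\right) \left(-4\right) \left(\left(\frac{2}{9} - -13\right) + 101\right) = -43158 - 16 \left(-4\right) \left(\left(\frac{2}{9} + 13\right) + 101\right) = -43158 - - 64 \left(\frac{119}{9} + 101\right) = -43158 - \left(-64\right) \frac{1028}{9} = -43158 - - \frac{65792}{9} = -43158 + \frac{65792}{9} = - \frac{322630}{9}$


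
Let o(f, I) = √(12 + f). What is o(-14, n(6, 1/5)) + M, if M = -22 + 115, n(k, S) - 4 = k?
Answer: 93 + I*√2 ≈ 93.0 + 1.4142*I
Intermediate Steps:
n(k, S) = 4 + k
M = 93
o(-14, n(6, 1/5)) + M = √(12 - 14) + 93 = √(-2) + 93 = I*√2 + 93 = 93 + I*√2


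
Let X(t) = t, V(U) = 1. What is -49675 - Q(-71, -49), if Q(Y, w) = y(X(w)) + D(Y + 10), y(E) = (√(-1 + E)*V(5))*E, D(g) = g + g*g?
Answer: -53335 + 245*I*√2 ≈ -53335.0 + 346.48*I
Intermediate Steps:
D(g) = g + g²
y(E) = E*√(-1 + E) (y(E) = (√(-1 + E)*1)*E = √(-1 + E)*E = E*√(-1 + E))
Q(Y, w) = w*√(-1 + w) + (10 + Y)*(11 + Y) (Q(Y, w) = w*√(-1 + w) + (Y + 10)*(1 + (Y + 10)) = w*√(-1 + w) + (10 + Y)*(1 + (10 + Y)) = w*√(-1 + w) + (10 + Y)*(11 + Y))
-49675 - Q(-71, -49) = -49675 - (-49*√(-1 - 49) + (10 - 71)*(11 - 71)) = -49675 - (-245*I*√2 - 61*(-60)) = -49675 - (-245*I*√2 + 3660) = -49675 - (3660 - 245*I*√2) = -49675 + (-3660 + 245*I*√2) = -53335 + 245*I*√2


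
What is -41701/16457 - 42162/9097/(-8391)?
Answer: -1060821842931/418736993213 ≈ -2.5334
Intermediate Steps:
-41701/16457 - 42162/9097/(-8391) = -41701*1/16457 - 42162*1/9097*(-1/8391) = -41701/16457 - 42162/9097*(-1/8391) = -41701/16457 + 14054/25444309 = -1060821842931/418736993213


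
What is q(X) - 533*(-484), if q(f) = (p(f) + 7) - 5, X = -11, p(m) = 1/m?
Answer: 2837713/11 ≈ 2.5797e+5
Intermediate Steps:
p(m) = 1/m
q(f) = 2 + 1/f (q(f) = (1/f + 7) - 5 = (7 + 1/f) - 5 = 2 + 1/f)
q(X) - 533*(-484) = (2 + 1/(-11)) - 533*(-484) = (2 - 1/11) + 257972 = 21/11 + 257972 = 2837713/11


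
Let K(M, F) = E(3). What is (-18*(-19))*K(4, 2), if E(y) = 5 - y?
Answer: 684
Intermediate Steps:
K(M, F) = 2 (K(M, F) = 5 - 1*3 = 5 - 3 = 2)
(-18*(-19))*K(4, 2) = -18*(-19)*2 = 342*2 = 684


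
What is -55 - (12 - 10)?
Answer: -57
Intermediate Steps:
-55 - (12 - 10) = -55 - 1*2 = -55 - 2 = -57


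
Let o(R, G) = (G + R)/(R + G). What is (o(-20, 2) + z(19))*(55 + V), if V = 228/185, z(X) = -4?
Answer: -31209/185 ≈ -168.70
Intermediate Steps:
o(R, G) = 1 (o(R, G) = (G + R)/(G + R) = 1)
V = 228/185 (V = 228*(1/185) = 228/185 ≈ 1.2324)
(o(-20, 2) + z(19))*(55 + V) = (1 - 4)*(55 + 228/185) = -3*10403/185 = -31209/185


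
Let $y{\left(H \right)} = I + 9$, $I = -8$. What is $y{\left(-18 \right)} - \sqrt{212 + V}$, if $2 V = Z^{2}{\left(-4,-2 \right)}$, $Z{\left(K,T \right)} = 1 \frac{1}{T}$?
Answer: $1 - \frac{\sqrt{3394}}{4} \approx -13.565$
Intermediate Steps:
$y{\left(H \right)} = 1$ ($y{\left(H \right)} = -8 + 9 = 1$)
$Z{\left(K,T \right)} = \frac{1}{T}$
$V = \frac{1}{8}$ ($V = \frac{\left(\frac{1}{-2}\right)^{2}}{2} = \frac{\left(- \frac{1}{2}\right)^{2}}{2} = \frac{1}{2} \cdot \frac{1}{4} = \frac{1}{8} \approx 0.125$)
$y{\left(-18 \right)} - \sqrt{212 + V} = 1 - \sqrt{212 + \frac{1}{8}} = 1 - \sqrt{\frac{1697}{8}} = 1 - \frac{\sqrt{3394}}{4}$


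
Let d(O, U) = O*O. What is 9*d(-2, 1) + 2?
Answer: 38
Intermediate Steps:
d(O, U) = O²
9*d(-2, 1) + 2 = 9*(-2)² + 2 = 9*4 + 2 = 36 + 2 = 38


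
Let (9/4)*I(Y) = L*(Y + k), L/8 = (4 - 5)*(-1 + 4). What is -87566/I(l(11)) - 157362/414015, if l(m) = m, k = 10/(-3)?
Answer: 54361153163/50785840 ≈ 1070.4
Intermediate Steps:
k = -10/3 (k = 10*(-⅓) = -10/3 ≈ -3.3333)
L = -24 (L = 8*((4 - 5)*(-1 + 4)) = 8*(-1*3) = 8*(-3) = -24)
I(Y) = 320/9 - 32*Y/3 (I(Y) = 4*(-24*(Y - 10/3))/9 = 4*(-24*(-10/3 + Y))/9 = 4*(80 - 24*Y)/9 = 320/9 - 32*Y/3)
-87566/I(l(11)) - 157362/414015 = -87566/(320/9 - 32/3*11) - 157362/414015 = -87566/(320/9 - 352/3) - 157362*1/414015 = -87566/(-736/9) - 52454/138005 = -87566*(-9/736) - 52454/138005 = 394047/368 - 52454/138005 = 54361153163/50785840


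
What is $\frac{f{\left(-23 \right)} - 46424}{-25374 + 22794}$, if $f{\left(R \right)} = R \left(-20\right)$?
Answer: $\frac{11491}{645} \approx 17.815$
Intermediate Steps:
$f{\left(R \right)} = - 20 R$
$\frac{f{\left(-23 \right)} - 46424}{-25374 + 22794} = \frac{\left(-20\right) \left(-23\right) - 46424}{-25374 + 22794} = \frac{460 - 46424}{-2580} = \left(-45964\right) \left(- \frac{1}{2580}\right) = \frac{11491}{645}$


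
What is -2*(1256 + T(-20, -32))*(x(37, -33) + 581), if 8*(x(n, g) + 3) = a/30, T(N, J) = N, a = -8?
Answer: -7143668/5 ≈ -1.4287e+6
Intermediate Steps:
x(n, g) = -91/30 (x(n, g) = -3 + (-8/30)/8 = -3 + (-8*1/30)/8 = -3 + (⅛)*(-4/15) = -3 - 1/30 = -91/30)
-2*(1256 + T(-20, -32))*(x(37, -33) + 581) = -2*(1256 - 20)*(-91/30 + 581) = -2472*17339/30 = -2*3571834/5 = -7143668/5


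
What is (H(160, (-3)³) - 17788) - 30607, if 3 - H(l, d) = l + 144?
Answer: -48696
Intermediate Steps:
H(l, d) = -141 - l (H(l, d) = 3 - (l + 144) = 3 - (144 + l) = 3 + (-144 - l) = -141 - l)
(H(160, (-3)³) - 17788) - 30607 = ((-141 - 1*160) - 17788) - 30607 = ((-141 - 160) - 17788) - 30607 = (-301 - 17788) - 30607 = -18089 - 30607 = -48696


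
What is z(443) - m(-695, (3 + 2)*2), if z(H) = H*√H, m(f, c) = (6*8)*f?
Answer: 33360 + 443*√443 ≈ 42684.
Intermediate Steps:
m(f, c) = 48*f
z(H) = H^(3/2)
z(443) - m(-695, (3 + 2)*2) = 443^(3/2) - 48*(-695) = 443*√443 - 1*(-33360) = 443*√443 + 33360 = 33360 + 443*√443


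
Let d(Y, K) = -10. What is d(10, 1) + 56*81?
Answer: 4526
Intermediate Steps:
d(10, 1) + 56*81 = -10 + 56*81 = -10 + 4536 = 4526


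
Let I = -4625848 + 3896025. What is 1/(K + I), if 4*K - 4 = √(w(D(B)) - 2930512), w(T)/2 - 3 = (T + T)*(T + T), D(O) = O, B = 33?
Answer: -5838576/4261122674369 - 2*I*√2921794/4261122674369 ≈ -1.3702e-6 - 8.0229e-10*I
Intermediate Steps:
I = -729823
w(T) = 6 + 8*T² (w(T) = 6 + 2*((T + T)*(T + T)) = 6 + 2*((2*T)*(2*T)) = 6 + 2*(4*T²) = 6 + 8*T²)
K = 1 + I*√2921794/4 (K = 1 + √((6 + 8*33²) - 2930512)/4 = 1 + √((6 + 8*1089) - 2930512)/4 = 1 + √((6 + 8712) - 2930512)/4 = 1 + √(8718 - 2930512)/4 = 1 + √(-2921794)/4 = 1 + (I*√2921794)/4 = 1 + I*√2921794/4 ≈ 1.0 + 427.33*I)
1/(K + I) = 1/((1 + I*√2921794/4) - 729823) = 1/(-729822 + I*√2921794/4)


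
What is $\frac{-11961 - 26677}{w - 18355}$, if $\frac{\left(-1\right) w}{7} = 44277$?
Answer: $\frac{19319}{164147} \approx 0.11769$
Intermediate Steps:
$w = -309939$ ($w = \left(-7\right) 44277 = -309939$)
$\frac{-11961 - 26677}{w - 18355} = \frac{-11961 - 26677}{-309939 - 18355} = - \frac{38638}{-328294} = \left(-38638\right) \left(- \frac{1}{328294}\right) = \frac{19319}{164147}$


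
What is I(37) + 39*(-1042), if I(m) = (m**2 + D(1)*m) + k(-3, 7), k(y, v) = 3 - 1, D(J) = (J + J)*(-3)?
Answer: -39489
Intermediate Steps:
D(J) = -6*J (D(J) = (2*J)*(-3) = -6*J)
k(y, v) = 2
I(m) = 2 + m**2 - 6*m (I(m) = (m**2 + (-6*1)*m) + 2 = (m**2 - 6*m) + 2 = 2 + m**2 - 6*m)
I(37) + 39*(-1042) = (2 + 37**2 - 6*37) + 39*(-1042) = (2 + 1369 - 222) - 40638 = 1149 - 40638 = -39489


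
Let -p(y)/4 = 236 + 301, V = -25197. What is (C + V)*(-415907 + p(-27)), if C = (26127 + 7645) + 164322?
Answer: -72280455335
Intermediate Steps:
C = 198094 (C = 33772 + 164322 = 198094)
p(y) = -2148 (p(y) = -4*(236 + 301) = -4*537 = -2148)
(C + V)*(-415907 + p(-27)) = (198094 - 25197)*(-415907 - 2148) = 172897*(-418055) = -72280455335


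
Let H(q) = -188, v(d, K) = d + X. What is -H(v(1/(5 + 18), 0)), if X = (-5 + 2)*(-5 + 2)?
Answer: 188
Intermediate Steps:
X = 9 (X = -3*(-3) = 9)
v(d, K) = 9 + d (v(d, K) = d + 9 = 9 + d)
-H(v(1/(5 + 18), 0)) = -1*(-188) = 188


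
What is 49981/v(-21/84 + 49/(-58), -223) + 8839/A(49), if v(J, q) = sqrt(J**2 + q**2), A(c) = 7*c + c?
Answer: 8839/392 + 5797796*sqrt(669169553)/669169553 ≈ 246.68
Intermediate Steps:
A(c) = 8*c
49981/v(-21/84 + 49/(-58), -223) + 8839/A(49) = 49981/(sqrt((-21/84 + 49/(-58))**2 + (-223)**2)) + 8839/((8*49)) = 49981/(sqrt((-21*1/84 + 49*(-1/58))**2 + 49729)) + 8839/392 = 49981/(sqrt((-1/4 - 49/58)**2 + 49729)) + 8839*(1/392) = 49981/(sqrt((-127/116)**2 + 49729)) + 8839/392 = 49981/(sqrt(16129/13456 + 49729)) + 8839/392 = 49981/(sqrt(669169553/13456)) + 8839/392 = 49981/((sqrt(669169553)/116)) + 8839/392 = 49981*(116*sqrt(669169553)/669169553) + 8839/392 = 5797796*sqrt(669169553)/669169553 + 8839/392 = 8839/392 + 5797796*sqrt(669169553)/669169553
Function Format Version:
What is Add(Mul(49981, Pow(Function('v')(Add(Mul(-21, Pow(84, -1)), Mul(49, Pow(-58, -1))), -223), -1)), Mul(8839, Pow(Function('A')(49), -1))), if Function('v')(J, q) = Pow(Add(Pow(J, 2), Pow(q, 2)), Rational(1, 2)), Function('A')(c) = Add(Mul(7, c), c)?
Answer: Add(Rational(8839, 392), Mul(Rational(5797796, 669169553), Pow(669169553, Rational(1, 2)))) ≈ 246.68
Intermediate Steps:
Function('A')(c) = Mul(8, c)
Add(Mul(49981, Pow(Function('v')(Add(Mul(-21, Pow(84, -1)), Mul(49, Pow(-58, -1))), -223), -1)), Mul(8839, Pow(Function('A')(49), -1))) = Add(Mul(49981, Pow(Pow(Add(Pow(Add(Mul(-21, Pow(84, -1)), Mul(49, Pow(-58, -1))), 2), Pow(-223, 2)), Rational(1, 2)), -1)), Mul(8839, Pow(Mul(8, 49), -1))) = Add(Mul(49981, Pow(Pow(Add(Pow(Add(Mul(-21, Rational(1, 84)), Mul(49, Rational(-1, 58))), 2), 49729), Rational(1, 2)), -1)), Mul(8839, Pow(392, -1))) = Add(Mul(49981, Pow(Pow(Add(Pow(Add(Rational(-1, 4), Rational(-49, 58)), 2), 49729), Rational(1, 2)), -1)), Mul(8839, Rational(1, 392))) = Add(Mul(49981, Pow(Pow(Add(Pow(Rational(-127, 116), 2), 49729), Rational(1, 2)), -1)), Rational(8839, 392)) = Add(Mul(49981, Pow(Pow(Add(Rational(16129, 13456), 49729), Rational(1, 2)), -1)), Rational(8839, 392)) = Add(Mul(49981, Pow(Pow(Rational(669169553, 13456), Rational(1, 2)), -1)), Rational(8839, 392)) = Add(Mul(49981, Pow(Mul(Rational(1, 116), Pow(669169553, Rational(1, 2))), -1)), Rational(8839, 392)) = Add(Mul(49981, Mul(Rational(116, 669169553), Pow(669169553, Rational(1, 2)))), Rational(8839, 392)) = Add(Mul(Rational(5797796, 669169553), Pow(669169553, Rational(1, 2))), Rational(8839, 392)) = Add(Rational(8839, 392), Mul(Rational(5797796, 669169553), Pow(669169553, Rational(1, 2))))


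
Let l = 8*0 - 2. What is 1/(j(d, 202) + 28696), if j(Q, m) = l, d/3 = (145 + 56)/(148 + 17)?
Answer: 1/28694 ≈ 3.4850e-5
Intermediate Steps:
d = 201/55 (d = 3*((145 + 56)/(148 + 17)) = 3*(201/165) = 3*(201*(1/165)) = 3*(67/55) = 201/55 ≈ 3.6545)
l = -2 (l = 0 - 2 = -2)
j(Q, m) = -2
1/(j(d, 202) + 28696) = 1/(-2 + 28696) = 1/28694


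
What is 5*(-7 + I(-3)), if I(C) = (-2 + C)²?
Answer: 90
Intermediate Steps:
5*(-7 + I(-3)) = 5*(-7 + (-2 - 3)²) = 5*(-7 + (-5)²) = 5*(-7 + 25) = 5*18 = 90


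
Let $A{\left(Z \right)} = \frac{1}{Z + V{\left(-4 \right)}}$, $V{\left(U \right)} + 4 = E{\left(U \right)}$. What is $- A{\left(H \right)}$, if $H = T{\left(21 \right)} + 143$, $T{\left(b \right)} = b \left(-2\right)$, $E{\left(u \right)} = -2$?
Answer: $- \frac{1}{95} \approx -0.010526$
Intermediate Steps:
$T{\left(b \right)} = - 2 b$
$V{\left(U \right)} = -6$ ($V{\left(U \right)} = -4 - 2 = -6$)
$H = 101$ ($H = \left(-2\right) 21 + 143 = -42 + 143 = 101$)
$A{\left(Z \right)} = \frac{1}{-6 + Z}$ ($A{\left(Z \right)} = \frac{1}{Z - 6} = \frac{1}{-6 + Z}$)
$- A{\left(H \right)} = - \frac{1}{-6 + 101} = - \frac{1}{95}$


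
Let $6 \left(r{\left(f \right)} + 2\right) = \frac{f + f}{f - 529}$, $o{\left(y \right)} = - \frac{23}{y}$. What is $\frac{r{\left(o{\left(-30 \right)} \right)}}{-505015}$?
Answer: $\frac{827}{208773201} \approx 3.9612 \cdot 10^{-6}$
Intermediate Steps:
$r{\left(f \right)} = -2 + \frac{f}{3 \left(-529 + f\right)}$ ($r{\left(f \right)} = -2 + \frac{\left(f + f\right) \frac{1}{f - 529}}{6} = -2 + \frac{2 f \frac{1}{-529 + f}}{6} = -2 + \frac{f}{3 \left(-529 + f\right)}$)
$\frac{r{\left(o{\left(-30 \right)} \right)}}{-505015} = \frac{\frac{1}{3} \frac{1}{-529 - \frac{23}{-30}} \left(3174 - 5 \left(- \frac{23}{-30}\right)\right)}{-505015} = \frac{3174 - 5 \left(\left(-23\right) \left(- \frac{1}{30}\right)\right)}{3 \left(-529 - - \frac{23}{30}\right)} \left(- \frac{1}{505015}\right) = \frac{3174 - \frac{23}{6}}{3 \left(-529 + \frac{23}{30}\right)} \left(- \frac{1}{505015}\right) = \frac{3174 - \frac{23}{6}}{3 \left(- \frac{15847}{30}\right)} \left(- \frac{1}{505015}\right) = \frac{1}{3} \left(- \frac{30}{15847}\right) \frac{19021}{6} \left(- \frac{1}{505015}\right) = \left(- \frac{4135}{2067}\right) \left(- \frac{1}{505015}\right) = \frac{827}{208773201}$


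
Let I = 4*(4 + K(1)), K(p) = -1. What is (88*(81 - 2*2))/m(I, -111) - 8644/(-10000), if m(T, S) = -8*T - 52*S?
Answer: 663769/322500 ≈ 2.0582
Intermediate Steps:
I = 12 (I = 4*(4 - 1) = 4*3 = 12)
m(T, S) = -52*S - 8*T
(88*(81 - 2*2))/m(I, -111) - 8644/(-10000) = (88*(81 - 2*2))/(-52*(-111) - 8*12) - 8644/(-10000) = (88*(81 - 4))/(5772 - 96) - 8644*(-1/10000) = (88*77)/5676 + 2161/2500 = 6776*(1/5676) + 2161/2500 = 154/129 + 2161/2500 = 663769/322500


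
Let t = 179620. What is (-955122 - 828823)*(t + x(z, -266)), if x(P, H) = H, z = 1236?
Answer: -319957671530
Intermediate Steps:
(-955122 - 828823)*(t + x(z, -266)) = (-955122 - 828823)*(179620 - 266) = -1783945*179354 = -319957671530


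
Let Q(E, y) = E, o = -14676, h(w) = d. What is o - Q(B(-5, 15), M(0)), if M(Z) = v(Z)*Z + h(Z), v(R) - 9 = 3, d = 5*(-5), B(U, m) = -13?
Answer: -14663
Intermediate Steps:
d = -25
v(R) = 12 (v(R) = 9 + 3 = 12)
h(w) = -25
M(Z) = -25 + 12*Z (M(Z) = 12*Z - 25 = -25 + 12*Z)
o - Q(B(-5, 15), M(0)) = -14676 - 1*(-13) = -14676 + 13 = -14663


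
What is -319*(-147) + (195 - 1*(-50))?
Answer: 47138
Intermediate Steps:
-319*(-147) + (195 - 1*(-50)) = 46893 + (195 + 50) = 46893 + 245 = 47138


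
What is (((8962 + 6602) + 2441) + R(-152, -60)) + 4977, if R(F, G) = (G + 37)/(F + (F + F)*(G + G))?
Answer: 834890073/36328 ≈ 22982.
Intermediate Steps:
R(F, G) = (37 + G)/(F + 4*F*G) (R(F, G) = (37 + G)/(F + (2*F)*(2*G)) = (37 + G)/(F + 4*F*G))
(((8962 + 6602) + 2441) + R(-152, -60)) + 4977 = (((8962 + 6602) + 2441) + (37 - 60)/((-152)*(1 + 4*(-60)))) + 4977 = ((15564 + 2441) - 1/152*(-23)/(1 - 240)) + 4977 = (18005 - 1/152*(-23)/(-239)) + 4977 = (18005 - 1/152*(-1/239)*(-23)) + 4977 = (18005 - 23/36328) + 4977 = 654085617/36328 + 4977 = 834890073/36328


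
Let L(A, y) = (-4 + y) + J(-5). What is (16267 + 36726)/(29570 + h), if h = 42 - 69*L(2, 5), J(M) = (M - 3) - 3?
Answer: 52993/30302 ≈ 1.7488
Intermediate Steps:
J(M) = -6 + M (J(M) = (-3 + M) - 3 = -6 + M)
L(A, y) = -15 + y (L(A, y) = (-4 + y) + (-6 - 5) = (-4 + y) - 11 = -15 + y)
h = 732 (h = 42 - 69*(-15 + 5) = 42 - 69*(-10) = 42 + 690 = 732)
(16267 + 36726)/(29570 + h) = (16267 + 36726)/(29570 + 732) = 52993/30302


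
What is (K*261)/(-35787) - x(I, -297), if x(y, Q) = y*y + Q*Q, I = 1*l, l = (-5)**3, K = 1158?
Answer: -1238736532/11929 ≈ -1.0384e+5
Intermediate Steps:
l = -125
I = -125 (I = 1*(-125) = -125)
x(y, Q) = Q**2 + y**2 (x(y, Q) = y**2 + Q**2 = Q**2 + y**2)
(K*261)/(-35787) - x(I, -297) = (1158*261)/(-35787) - ((-297)**2 + (-125)**2) = 302238*(-1/35787) - (88209 + 15625) = -100746/11929 - 1*103834 = -100746/11929 - 103834 = -1238736532/11929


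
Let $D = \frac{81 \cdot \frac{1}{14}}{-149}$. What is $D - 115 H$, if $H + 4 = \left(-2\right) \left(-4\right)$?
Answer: $- \frac{959641}{2086} \approx -460.04$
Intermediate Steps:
$D = - \frac{81}{2086}$ ($D = 81 \cdot \frac{1}{14} \left(- \frac{1}{149}\right) = \frac{81}{14} \left(- \frac{1}{149}\right) = - \frac{81}{2086} \approx -0.03883$)
$H = 4$ ($H = -4 - -8 = -4 + 8 = 4$)
$D - 115 H = - \frac{81}{2086} - 460 = - \frac{959641}{2086}$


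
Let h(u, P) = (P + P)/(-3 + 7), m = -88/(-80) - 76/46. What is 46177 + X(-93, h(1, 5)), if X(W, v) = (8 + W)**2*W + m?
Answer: -143922167/230 ≈ -6.2575e+5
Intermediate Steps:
m = -127/230 (m = -88*(-1/80) - 76*1/46 = 11/10 - 38/23 = -127/230 ≈ -0.55217)
h(u, P) = P/2 (h(u, P) = (2*P)/4 = (2*P)*(1/4) = P/2)
X(W, v) = -127/230 + W*(8 + W)**2 (X(W, v) = (8 + W)**2*W - 127/230 = W*(8 + W)**2 - 127/230 = -127/230 + W*(8 + W)**2)
46177 + X(-93, h(1, 5)) = 46177 + (-127/230 - 93*(8 - 93)**2) = 46177 + (-127/230 - 93*(-85)**2) = 46177 + (-127/230 - 93*7225) = 46177 + (-127/230 - 671925) = 46177 - 154542877/230 = -143922167/230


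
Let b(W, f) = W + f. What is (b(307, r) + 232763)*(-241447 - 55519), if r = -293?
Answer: -69126854582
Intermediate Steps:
(b(307, r) + 232763)*(-241447 - 55519) = ((307 - 293) + 232763)*(-241447 - 55519) = (14 + 232763)*(-296966) = 232777*(-296966) = -69126854582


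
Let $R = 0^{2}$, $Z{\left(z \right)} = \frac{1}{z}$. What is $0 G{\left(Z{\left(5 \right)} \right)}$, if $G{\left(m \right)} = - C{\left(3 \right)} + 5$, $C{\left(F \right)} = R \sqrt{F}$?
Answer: $0$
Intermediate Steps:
$R = 0$
$C{\left(F \right)} = 0$ ($C{\left(F \right)} = 0 \sqrt{F} = 0$)
$G{\left(m \right)} = 5$ ($G{\left(m \right)} = \left(-1\right) 0 + 5 = 0 + 5 = 5$)
$0 G{\left(Z{\left(5 \right)} \right)} = 0 \cdot 5 = 0$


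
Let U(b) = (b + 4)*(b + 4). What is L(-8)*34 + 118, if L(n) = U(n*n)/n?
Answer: -19534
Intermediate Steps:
U(b) = (4 + b)² (U(b) = (4 + b)*(4 + b) = (4 + b)²)
L(n) = (4 + n²)²/n (L(n) = (4 + n*n)²/n = (4 + n²)²/n)
L(-8)*34 + 118 = ((4 + (-8)²)²/(-8))*34 + 118 = -(4 + 64)²/8*34 + 118 = -⅛*68²*34 + 118 = -⅛*4624*34 + 118 = -578*34 + 118 = -19652 + 118 = -19534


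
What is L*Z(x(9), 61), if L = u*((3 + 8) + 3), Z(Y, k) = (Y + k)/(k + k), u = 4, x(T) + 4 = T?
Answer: 1848/61 ≈ 30.295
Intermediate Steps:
x(T) = -4 + T
Z(Y, k) = (Y + k)/(2*k) (Z(Y, k) = (Y + k)/((2*k)) = (Y + k)*(1/(2*k)) = (Y + k)/(2*k))
L = 56 (L = 4*((3 + 8) + 3) = 4*(11 + 3) = 4*14 = 56)
L*Z(x(9), 61) = 56*((½)*((-4 + 9) + 61)/61) = 56*((½)*(1/61)*(5 + 61)) = 56*((½)*(1/61)*66) = 56*(33/61) = 1848/61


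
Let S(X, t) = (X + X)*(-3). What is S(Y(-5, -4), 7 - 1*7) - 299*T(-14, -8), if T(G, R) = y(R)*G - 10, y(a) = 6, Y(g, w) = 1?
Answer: 28100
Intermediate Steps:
S(X, t) = -6*X (S(X, t) = (2*X)*(-3) = -6*X)
T(G, R) = -10 + 6*G (T(G, R) = 6*G - 10 = -10 + 6*G)
S(Y(-5, -4), 7 - 1*7) - 299*T(-14, -8) = -6*1 - 299*(-10 + 6*(-14)) = -6 - 299*(-10 - 84) = -6 - 299*(-94) = -6 + 28106 = 28100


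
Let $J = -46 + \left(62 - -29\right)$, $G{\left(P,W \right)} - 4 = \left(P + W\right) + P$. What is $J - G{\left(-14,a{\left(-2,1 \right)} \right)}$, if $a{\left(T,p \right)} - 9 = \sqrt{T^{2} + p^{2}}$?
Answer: $60 - \sqrt{5} \approx 57.764$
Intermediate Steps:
$a{\left(T,p \right)} = 9 + \sqrt{T^{2} + p^{2}}$
$G{\left(P,W \right)} = 4 + W + 2 P$ ($G{\left(P,W \right)} = 4 + \left(\left(P + W\right) + P\right) = 4 + \left(W + 2 P\right) = 4 + W + 2 P$)
$J = 45$ ($J = -46 + \left(62 + 29\right) = -46 + 91 = 45$)
$J - G{\left(-14,a{\left(-2,1 \right)} \right)} = 45 - \left(4 + \left(9 + \sqrt{\left(-2\right)^{2} + 1^{2}}\right) + 2 \left(-14\right)\right) = 45 - \left(4 + \left(9 + \sqrt{4 + 1}\right) - 28\right) = 45 - \left(4 + \left(9 + \sqrt{5}\right) - 28\right) = 45 - \left(-15 + \sqrt{5}\right) = 45 + \left(15 - \sqrt{5}\right) = 60 - \sqrt{5}$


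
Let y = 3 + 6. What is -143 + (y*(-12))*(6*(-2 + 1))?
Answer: 505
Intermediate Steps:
y = 9
-143 + (y*(-12))*(6*(-2 + 1)) = -143 + (9*(-12))*(6*(-2 + 1)) = -143 - 648*(-1) = -143 - 108*(-6) = -143 + 648 = 505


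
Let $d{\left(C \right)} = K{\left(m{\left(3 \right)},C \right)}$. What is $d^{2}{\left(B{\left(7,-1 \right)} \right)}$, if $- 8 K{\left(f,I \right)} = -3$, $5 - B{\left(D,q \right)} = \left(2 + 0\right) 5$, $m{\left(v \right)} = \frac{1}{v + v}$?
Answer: $\frac{9}{64} \approx 0.14063$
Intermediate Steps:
$m{\left(v \right)} = \frac{1}{2 v}$
$B{\left(D,q \right)} = -5$ ($B{\left(D,q \right)} = 5 - \left(2 + 0\right) 5 = 5 - 2 \cdot 5 = 5 - 10 = -5$)
$K{\left(f,I \right)} = \frac{3}{8}$ ($K{\left(f,I \right)} = \left(- \frac{1}{8}\right) \left(-3\right) = \frac{3}{8}$)
$d{\left(C \right)} = \frac{3}{8}$
$d^{2}{\left(B{\left(7,-1 \right)} \right)} = \left(\frac{3}{8}\right)^{2} = \frac{9}{64}$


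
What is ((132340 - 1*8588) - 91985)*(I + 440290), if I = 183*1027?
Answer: 19957014177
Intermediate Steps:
I = 187941
((132340 - 1*8588) - 91985)*(I + 440290) = ((132340 - 1*8588) - 91985)*(187941 + 440290) = ((132340 - 8588) - 91985)*628231 = (123752 - 91985)*628231 = 31767*628231 = 19957014177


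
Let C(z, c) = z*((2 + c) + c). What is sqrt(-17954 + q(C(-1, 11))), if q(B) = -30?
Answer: 8*I*sqrt(281) ≈ 134.1*I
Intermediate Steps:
C(z, c) = z*(2 + 2*c)
sqrt(-17954 + q(C(-1, 11))) = sqrt(-17954 - 30) = sqrt(-17984) = 8*I*sqrt(281)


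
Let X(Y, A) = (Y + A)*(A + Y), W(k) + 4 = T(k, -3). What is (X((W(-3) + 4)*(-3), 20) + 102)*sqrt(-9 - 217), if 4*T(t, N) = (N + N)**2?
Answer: 151*I*sqrt(226) ≈ 2270.0*I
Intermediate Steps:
T(t, N) = N**2 (T(t, N) = (N + N)**2/4 = (2*N)**2/4 = (4*N**2)/4 = N**2)
W(k) = 5 (W(k) = -4 + (-3)**2 = -4 + 9 = 5)
X(Y, A) = (A + Y)**2 (X(Y, A) = (A + Y)*(A + Y) = (A + Y)**2)
(X((W(-3) + 4)*(-3), 20) + 102)*sqrt(-9 - 217) = ((20 + (5 + 4)*(-3))**2 + 102)*sqrt(-9 - 217) = ((20 + 9*(-3))**2 + 102)*sqrt(-226) = ((20 - 27)**2 + 102)*(I*sqrt(226)) = ((-7)**2 + 102)*(I*sqrt(226)) = (49 + 102)*(I*sqrt(226)) = 151*(I*sqrt(226)) = 151*I*sqrt(226)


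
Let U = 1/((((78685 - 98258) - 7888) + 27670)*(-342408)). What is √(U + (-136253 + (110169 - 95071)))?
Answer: I*√1281965561188707138/3252876 ≈ 348.07*I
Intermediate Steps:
U = -1/71563272 (U = -1/342408/((-19573 - 7888) + 27670) = -1/342408/(-27461 + 27670) = -1/342408/209 = (1/209)*(-1/342408) = -1/71563272 ≈ -1.3974e-8)
√(U + (-136253 + (110169 - 95071))) = √(-1/71563272 + (-136253 + (110169 - 95071))) = √(-1/71563272 + (-136253 + 15098)) = √(-1/71563272 - 121155) = √(-8670248219161/71563272) = I*√1281965561188707138/3252876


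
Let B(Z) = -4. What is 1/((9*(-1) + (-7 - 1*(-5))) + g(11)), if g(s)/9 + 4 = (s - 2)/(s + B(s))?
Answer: -7/248 ≈ -0.028226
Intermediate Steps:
g(s) = -36 + 9*(-2 + s)/(-4 + s) (g(s) = -36 + 9*((s - 2)/(s - 4)) = -36 + 9*((-2 + s)/(-4 + s)) = -36 + 9*(-2 + s)/(-4 + s))
1/((9*(-1) + (-7 - 1*(-5))) + g(11)) = 1/((9*(-1) + (-7 - 1*(-5))) + 9*(14 - 3*11)/(-4 + 11)) = 1/((-9 + (-7 + 5)) + 9*(14 - 33)/7) = 1/((-9 - 2) + 9*(⅐)*(-19)) = 1/(-11 - 171/7) = 1/(-248/7) = -7/248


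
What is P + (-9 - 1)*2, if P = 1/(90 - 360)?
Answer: -5401/270 ≈ -20.004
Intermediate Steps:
P = -1/270 (P = 1/(-270) = -1/270 ≈ -0.0037037)
P + (-9 - 1)*2 = -1/270 + (-9 - 1)*2 = -1/270 - 10*2 = -1/270 - 20 = -5401/270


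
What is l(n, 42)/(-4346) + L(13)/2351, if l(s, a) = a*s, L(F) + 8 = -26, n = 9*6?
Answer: -2739916/5108723 ≈ -0.53632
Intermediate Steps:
n = 54
L(F) = -34 (L(F) = -8 - 26 = -34)
l(n, 42)/(-4346) + L(13)/2351 = (42*54)/(-4346) - 34/2351 = 2268*(-1/4346) - 34*1/2351 = -1134/2173 - 34/2351 = -2739916/5108723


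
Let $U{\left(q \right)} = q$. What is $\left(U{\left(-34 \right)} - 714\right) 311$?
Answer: $-232628$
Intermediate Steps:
$\left(U{\left(-34 \right)} - 714\right) 311 = \left(-34 - 714\right) 311 = \left(-748\right) 311 = -232628$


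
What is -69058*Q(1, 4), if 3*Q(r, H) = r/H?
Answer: -34529/6 ≈ -5754.8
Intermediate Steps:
Q(r, H) = r/(3*H) (Q(r, H) = (r/H)/3 = r/(3*H))
-69058*Q(1, 4) = -69058/(3*4) = -69058*1/12 = -34529/6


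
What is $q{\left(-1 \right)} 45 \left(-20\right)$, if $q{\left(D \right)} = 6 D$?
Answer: $5400$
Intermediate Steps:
$q{\left(-1 \right)} 45 \left(-20\right) = 6 \left(-1\right) 45 \left(-20\right) = \left(-6\right) 45 \left(-20\right) = \left(-270\right) \left(-20\right) = 5400$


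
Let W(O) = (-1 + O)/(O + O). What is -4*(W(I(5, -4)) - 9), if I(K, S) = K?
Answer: 172/5 ≈ 34.400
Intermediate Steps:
W(O) = (-1 + O)/(2*O) (W(O) = (-1 + O)/((2*O)) = (-1 + O)*(1/(2*O)) = (-1 + O)/(2*O))
-4*(W(I(5, -4)) - 9) = -4*((½)*(-1 + 5)/5 - 9) = -4*((½)*(⅕)*4 - 9) = -4*(⅖ - 9) = -4*(-43/5) = 172/5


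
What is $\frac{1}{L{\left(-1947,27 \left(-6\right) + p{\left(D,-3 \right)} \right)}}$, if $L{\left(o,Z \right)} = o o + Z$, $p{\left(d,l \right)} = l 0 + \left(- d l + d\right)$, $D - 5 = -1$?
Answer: $\frac{1}{3790663} \approx 2.6381 \cdot 10^{-7}$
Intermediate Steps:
$D = 4$ ($D = 5 - 1 = 4$)
$p{\left(d,l \right)} = d - d l$ ($p{\left(d,l \right)} = 0 - \left(- d + d l\right) = d - d l$)
$L{\left(o,Z \right)} = Z + o^{2}$ ($L{\left(o,Z \right)} = o^{2} + Z = Z + o^{2}$)
$\frac{1}{L{\left(-1947,27 \left(-6\right) + p{\left(D,-3 \right)} \right)}} = \frac{1}{\left(27 \left(-6\right) + 4 \left(1 - -3\right)\right) + \left(-1947\right)^{2}} = \frac{1}{\left(-162 + 4 \left(1 + 3\right)\right) + 3790809} = \frac{1}{\left(-162 + 4 \cdot 4\right) + 3790809} = \frac{1}{\left(-162 + 16\right) + 3790809} = \frac{1}{-146 + 3790809} = \frac{1}{3790663}$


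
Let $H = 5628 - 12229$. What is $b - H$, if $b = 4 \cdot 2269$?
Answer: $15677$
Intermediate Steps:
$H = -6601$ ($H = 5628 - 12229 = -6601$)
$b = 9076$
$b - H = 9076 - -6601 = 9076 + 6601 = 15677$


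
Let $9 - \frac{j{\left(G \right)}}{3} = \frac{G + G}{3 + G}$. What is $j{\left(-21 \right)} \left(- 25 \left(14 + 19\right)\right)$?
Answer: $-16500$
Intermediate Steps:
$j{\left(G \right)} = 27 - \frac{6 G}{3 + G}$ ($j{\left(G \right)} = 27 - 3 \frac{G + G}{3 + G} = 27 - 3 \frac{2 G}{3 + G} = 27 - \frac{6 G}{3 + G}$)
$j{\left(-21 \right)} \left(- 25 \left(14 + 19\right)\right) = \frac{3 \left(27 + 7 \left(-21\right)\right)}{3 - 21} \left(- 25 \left(14 + 19\right)\right) = \frac{3 \left(27 - 147\right)}{-18} \left(\left(-25\right) 33\right) = 3 \left(- \frac{1}{18}\right) \left(-120\right) \left(-825\right) = 20 \left(-825\right) = -16500$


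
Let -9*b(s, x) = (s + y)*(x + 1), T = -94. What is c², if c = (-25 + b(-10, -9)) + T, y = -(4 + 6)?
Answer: 1515361/81 ≈ 18708.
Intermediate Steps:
y = -10 (y = -1*10 = -10)
b(s, x) = -(1 + x)*(-10 + s)/9 (b(s, x) = -(s - 10)*(x + 1)/9 = -(-10 + s)*(1 + x)/9 = -(1 + x)*(-10 + s)/9)
c = -1231/9 (c = (-25 + (10/9 - ⅑*(-10) + (10/9)*(-9) - ⅑*(-10)*(-9))) - 94 = (-25 + (10/9 + 10/9 - 10 - 10)) - 94 = (-25 - 160/9) - 94 = -385/9 - 94 = -1231/9 ≈ -136.78)
c² = (-1231/9)² = 1515361/81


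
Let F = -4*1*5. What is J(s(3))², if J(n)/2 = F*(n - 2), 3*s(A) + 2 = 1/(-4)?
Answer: 12100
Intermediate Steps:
s(A) = -¾ (s(A) = -⅔ + (⅓)/(-4) = -⅔ + (⅓)*(-¼) = -⅔ - 1/12 = -¾)
F = -20 (F = -4*5 = -20)
J(n) = 80 - 40*n (J(n) = 2*(-20*(n - 2)) = 2*(-20*(-2 + n)) = 2*(40 - 20*n) = 80 - 40*n)
J(s(3))² = (80 - 40*(-¾))² = (80 + 30)² = 110² = 12100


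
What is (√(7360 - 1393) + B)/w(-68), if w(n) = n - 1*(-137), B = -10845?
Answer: -3615/23 + √663/23 ≈ -156.05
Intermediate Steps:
w(n) = 137 + n (w(n) = n + 137 = 137 + n)
(√(7360 - 1393) + B)/w(-68) = (√(7360 - 1393) - 10845)/(137 - 68) = (√5967 - 10845)/69 = (3*√663 - 10845)*(1/69) = (-10845 + 3*√663)*(1/69) = -3615/23 + √663/23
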